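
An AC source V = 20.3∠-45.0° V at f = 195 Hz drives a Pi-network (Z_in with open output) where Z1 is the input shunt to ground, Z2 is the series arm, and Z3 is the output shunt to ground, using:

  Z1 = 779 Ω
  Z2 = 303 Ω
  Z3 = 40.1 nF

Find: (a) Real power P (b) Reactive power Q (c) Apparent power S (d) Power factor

Step 1 — Angular frequency: ω = 2π·f = 2π·195 = 1225 rad/s.
Step 2 — Component impedances:
  Z1: Z = R = 779 Ω
  Z2: Z = R = 303 Ω
  Z3: Z = 1/(jωC) = -j/(ω·C) = 0 - j2.035e+04 Ω
Step 3 — With open output, the series arm Z2 and the output shunt Z3 appear in series to ground: Z2 + Z3 = 303 - j2.035e+04 Ω.
Step 4 — Parallel with input shunt Z1: Z_in = Z1 || (Z2 + Z3) = 777.4 - j29.73 Ω = 778∠-2.2° Ω.
Step 5 — Source phasor: V = 20.3∠-45.0° V = 14.35 - j14.35 V.
Step 6 — Current: I = V / Z = 0.01914 - j0.01773 A = 0.02609∠-42.8° A.
Step 7 — Complex power: S = V·I* = 0.5293 - j0.02024 VA.
Step 8 — Real power: P = Re(S) = 0.5293 W.
Step 9 — Reactive power: Q = Im(S) = -0.02024 VAR.
Step 10 — Apparent power: |S| = 0.5297 VA.
Step 11 — Power factor: PF = P/|S| = 0.9993 (leading).

(a) P = 0.5293 W  (b) Q = -0.02024 VAR  (c) S = 0.5297 VA  (d) PF = 0.9993 (leading)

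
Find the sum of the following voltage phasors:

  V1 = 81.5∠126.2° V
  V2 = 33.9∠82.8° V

Step 1 — Convert each phasor to rectangular form:
  V1 = 81.5·(cos(126.2°) + j·sin(126.2°)) = -48.13 + j65.77 V
  V2 = 33.9·(cos(82.8°) + j·sin(82.8°)) = 4.249 + j33.63 V
Step 2 — Sum components: V_total = -43.89 + j99.4 V.
Step 3 — Convert to polar: |V_total| = 108.7 V, ∠V_total = 113.8°.

V_total = 108.7∠113.8° V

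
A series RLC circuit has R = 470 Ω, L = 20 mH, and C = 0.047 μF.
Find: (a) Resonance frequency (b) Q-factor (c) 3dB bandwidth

Step 1 — Resonance: ω₀ = 1/√(LC) = 1/√(0.02·4.7e-08) = 3.262e+04 rad/s.
Step 2 — f₀ = ω₀/(2π) = 5191 Hz.
Step 3 — Series Q: Q = ω₀L/R = 3.262e+04·0.02/470 = 1.388.
Step 4 — Bandwidth: Δω = ω₀/Q = 2.35e+04 rad/s; BW = Δω/(2π) = 3740 Hz.

(a) f₀ = 5191 Hz  (b) Q = 1.388  (c) BW = 3740 Hz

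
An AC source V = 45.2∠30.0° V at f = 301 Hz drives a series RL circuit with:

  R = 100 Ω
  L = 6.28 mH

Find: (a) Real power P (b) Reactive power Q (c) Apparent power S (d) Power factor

Step 1 — Angular frequency: ω = 2π·f = 2π·301 = 1891 rad/s.
Step 2 — Component impedances:
  R: Z = R = 100 Ω
  L: Z = jωL = j·1891·0.00628 = 0 + j11.88 Ω
Step 3 — Series combination: Z_total = R + L = 100 + j11.88 Ω = 100.7∠6.8° Ω.
Step 4 — Source phasor: V = 45.2∠30.0° V = 39.14 + j22.6 V.
Step 5 — Current: I = V / Z = 0.4125 + j0.177 A = 0.4488∠23.2° A.
Step 6 — Complex power: S = V·I* = 20.15 + j2.393 VA.
Step 7 — Real power: P = Re(S) = 20.15 W.
Step 8 — Reactive power: Q = Im(S) = 2.393 VAR.
Step 9 — Apparent power: |S| = 20.29 VA.
Step 10 — Power factor: PF = P/|S| = 0.993 (lagging).

(a) P = 20.15 W  (b) Q = 2.393 VAR  (c) S = 20.29 VA  (d) PF = 0.993 (lagging)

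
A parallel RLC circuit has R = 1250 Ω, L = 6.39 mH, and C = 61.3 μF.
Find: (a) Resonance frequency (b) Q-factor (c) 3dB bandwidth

Step 1 — Resonance: ω₀ = 1/√(LC) = 1/√(0.00639·6.13e-05) = 1598 rad/s.
Step 2 — f₀ = ω₀/(2π) = 254.3 Hz.
Step 3 — Parallel Q: Q = R/(ω₀L) = 1250/(1598·0.00639) = 122.4.
Step 4 — Bandwidth: Δω = ω₀/Q = 13.05 rad/s; BW = Δω/(2π) = 2.077 Hz.

(a) f₀ = 254.3 Hz  (b) Q = 122.4  (c) BW = 2.077 Hz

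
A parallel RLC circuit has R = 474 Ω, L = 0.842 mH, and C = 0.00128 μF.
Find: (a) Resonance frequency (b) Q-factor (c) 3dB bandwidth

Step 1 — Resonance: ω₀ = 1/√(LC) = 1/√(0.000842·1.28e-09) = 9.632e+05 rad/s.
Step 2 — f₀ = ω₀/(2π) = 1.533e+05 Hz.
Step 3 — Parallel Q: Q = R/(ω₀L) = 474/(9.632e+05·0.000842) = 0.5844.
Step 4 — Bandwidth: Δω = ω₀/Q = 1.648e+06 rad/s; BW = Δω/(2π) = 2.623e+05 Hz.

(a) f₀ = 1.533e+05 Hz  (b) Q = 0.5844  (c) BW = 2.623e+05 Hz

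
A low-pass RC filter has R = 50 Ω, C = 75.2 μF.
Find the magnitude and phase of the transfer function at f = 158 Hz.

Step 1 — Angular frequency: ω = 2π·158 = 992.7 rad/s.
Step 2 — Transfer function: H(jω) = 1/(1 + jωRC).
Step 3 — Denominator: 1 + jωRC = 1 + j·992.7·50·7.52e-05 = 1 + j3.733.
Step 4 — H = 0.06697 - j0.25.
Step 5 — Magnitude: |H| = 0.2588 (-11.7 dB); phase: φ = -75.0°.

|H| = 0.2588 (-11.7 dB), φ = -75.0°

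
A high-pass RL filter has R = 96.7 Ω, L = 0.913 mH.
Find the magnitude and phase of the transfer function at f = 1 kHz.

Step 1 — Angular frequency: ω = 2π·1000 = 6283 rad/s.
Step 2 — Transfer function: H(jω) = jωL/(R + jωL).
Step 3 — Numerator jωL = j·5.737; denominator R + jωL = 96.7 + j5.737.
Step 4 — H = 0.003507 + j0.05912.
Step 5 — Magnitude: |H| = 0.05922 (-24.6 dB); phase: φ = 86.6°.

|H| = 0.05922 (-24.6 dB), φ = 86.6°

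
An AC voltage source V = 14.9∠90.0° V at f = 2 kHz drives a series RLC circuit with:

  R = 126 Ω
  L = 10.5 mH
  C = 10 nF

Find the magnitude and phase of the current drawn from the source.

Step 1 — Angular frequency: ω = 2π·f = 2π·2000 = 1.257e+04 rad/s.
Step 2 — Component impedances:
  R: Z = R = 126 Ω
  L: Z = jωL = j·1.257e+04·0.0105 = 0 + j131.9 Ω
  C: Z = 1/(jωC) = -j/(ω·C) = 0 - j7958 Ω
Step 3 — Series combination: Z_total = R + L + C = 126 - j7826 Ω = 7827∠-89.1° Ω.
Step 4 — Source phasor: V = 14.9∠90.0° V = 0 + j14.9 V.
Step 5 — Ohm's law: I = V / Z_total = (0 + j14.9) / (126 - j7826) = -0.001903 + j3.065e-05 A.
Step 6 — Convert to polar: |I| = 0.001904 A, ∠I = 179.1°.

I = 0.001904∠179.1° A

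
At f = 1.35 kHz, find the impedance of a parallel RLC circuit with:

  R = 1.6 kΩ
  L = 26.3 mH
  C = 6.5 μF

Step 1 — Angular frequency: ω = 2π·f = 2π·1350 = 8482 rad/s.
Step 2 — Component impedances:
  R: Z = R = 1600 Ω
  L: Z = jωL = j·8482·0.0263 = 0 + j223.1 Ω
  C: Z = 1/(jωC) = -j/(ω·C) = 0 - j18.14 Ω
Step 3 — Parallel combination: 1/Z_total = 1/R + 1/L + 1/C; Z_total = 0.2436 - j19.74 Ω = 19.74∠-89.3° Ω.

Z = 0.2436 - j19.74 Ω = 19.74∠-89.3° Ω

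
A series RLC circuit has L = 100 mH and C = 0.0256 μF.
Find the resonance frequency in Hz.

Step 1 — Resonance condition Im(Z)=0 gives ω₀ = 1/√(LC).
Step 2 — ω₀ = 1/√(0.1·2.56e-08) = 1.976e+04 rad/s.
Step 3 — f₀ = ω₀/(2π) = 3146 Hz.

f₀ = 3146 Hz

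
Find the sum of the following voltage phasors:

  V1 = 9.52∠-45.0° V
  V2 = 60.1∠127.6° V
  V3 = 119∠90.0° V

Step 1 — Convert each phasor to rectangular form:
  V1 = 9.52·(cos(-45.0°) + j·sin(-45.0°)) = 6.732 - j6.732 V
  V2 = 60.1·(cos(127.6°) + j·sin(127.6°)) = -36.67 + j47.62 V
  V3 = 119·(cos(90.0°) + j·sin(90.0°)) = 0 + j119 V
Step 2 — Sum components: V_total = -29.94 + j159.9 V.
Step 3 — Convert to polar: |V_total| = 162.7 V, ∠V_total = 100.6°.

V_total = 162.7∠100.6° V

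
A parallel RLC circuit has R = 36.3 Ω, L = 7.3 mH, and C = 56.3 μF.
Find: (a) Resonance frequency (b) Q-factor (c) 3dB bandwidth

Step 1 — Resonance: ω₀ = 1/√(LC) = 1/√(0.0073·5.63e-05) = 1560 rad/s.
Step 2 — f₀ = ω₀/(2π) = 248.3 Hz.
Step 3 — Parallel Q: Q = R/(ω₀L) = 36.3/(1560·0.0073) = 3.188.
Step 4 — Bandwidth: Δω = ω₀/Q = 489.3 rad/s; BW = Δω/(2π) = 77.88 Hz.

(a) f₀ = 248.3 Hz  (b) Q = 3.188  (c) BW = 77.88 Hz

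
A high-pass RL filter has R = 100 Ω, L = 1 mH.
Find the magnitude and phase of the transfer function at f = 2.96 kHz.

Step 1 — Angular frequency: ω = 2π·2960 = 1.86e+04 rad/s.
Step 2 — Transfer function: H(jω) = jωL/(R + jωL).
Step 3 — Numerator jωL = j·18.6; denominator R + jωL = 100 + j18.6.
Step 4 — H = 0.03343 + j0.1798.
Step 5 — Magnitude: |H| = 0.1828 (-14.8 dB); phase: φ = 79.5°.

|H| = 0.1828 (-14.8 dB), φ = 79.5°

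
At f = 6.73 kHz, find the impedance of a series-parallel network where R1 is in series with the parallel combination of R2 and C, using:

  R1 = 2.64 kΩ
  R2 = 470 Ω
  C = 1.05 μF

Step 1 — Angular frequency: ω = 2π·f = 2π·6730 = 4.229e+04 rad/s.
Step 2 — Component impedances:
  R1: Z = R = 2640 Ω
  R2: Z = R = 470 Ω
  C: Z = 1/(jωC) = -j/(ω·C) = 0 - j22.52 Ω
Step 3 — Parallel branch: R2 || C = 1/(1/R2 + 1/C) = 1.077 - j22.47 Ω.
Step 4 — Series with R1: Z_total = R1 + (R2 || C) = 2641 - j22.47 Ω = 2641∠-0.5° Ω.

Z = 2641 - j22.47 Ω = 2641∠-0.5° Ω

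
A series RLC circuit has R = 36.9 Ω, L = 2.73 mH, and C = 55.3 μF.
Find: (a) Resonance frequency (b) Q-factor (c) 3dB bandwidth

Step 1 — Resonance condition Im(Z)=0 gives ω₀ = 1/√(LC).
Step 2 — ω₀ = 1/√(0.00273·5.53e-05) = 2574 rad/s.
Step 3 — f₀ = ω₀/(2π) = 409.6 Hz.
Step 4 — Series Q: Q = ω₀L/R = 2574·0.00273/36.9 = 0.1904.
Step 5 — 3dB bandwidth: Δω = ω₀/Q = 1.352e+04 rad/s; BW = Δω/(2π) = 2151 Hz.

(a) f₀ = 409.6 Hz  (b) Q = 0.1904  (c) BW = 2151 Hz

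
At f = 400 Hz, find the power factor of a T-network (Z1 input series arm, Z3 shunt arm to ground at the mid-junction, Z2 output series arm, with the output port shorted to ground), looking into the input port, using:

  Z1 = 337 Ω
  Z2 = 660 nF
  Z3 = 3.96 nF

Step 1 — Angular frequency: ω = 2π·f = 2π·400 = 2513 rad/s.
Step 2 — Component impedances:
  Z1: Z = R = 337 Ω
  Z2: Z = 1/(jωC) = -j/(ω·C) = 0 - j602.9 Ω
  Z3: Z = 1/(jωC) = -j/(ω·C) = 0 - j1.005e+05 Ω
Step 3 — With the output port shorted to ground, the output series arm Z2 runs from the junction to ground; the shunt arm Z3 also runs from the junction to ground. They appear in parallel: Z3 || Z2 = 0 - j599.3 Ω.
Step 4 — Series with input arm Z1: Z_in = Z1 + (Z3 || Z2) = 337 - j599.3 Ω = 687.5∠-60.6° Ω.
Step 5 — Power factor: PF = cos(φ) = Re(Z)/|Z| = 337/687.5 = 0.4902.
Step 6 — Type: Im(Z) = -599.3 ⇒ leading (phase φ = -60.6°).

PF = 0.4902 (leading, φ = -60.6°)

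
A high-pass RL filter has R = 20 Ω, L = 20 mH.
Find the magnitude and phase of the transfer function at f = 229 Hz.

Step 1 — Angular frequency: ω = 2π·229 = 1439 rad/s.
Step 2 — Transfer function: H(jω) = jωL/(R + jωL).
Step 3 — Numerator jωL = j·28.78; denominator R + jωL = 20 + j28.78.
Step 4 — H = 0.6743 + j0.4686.
Step 5 — Magnitude: |H| = 0.8212 (-1.7 dB); phase: φ = 34.8°.

|H| = 0.8212 (-1.7 dB), φ = 34.8°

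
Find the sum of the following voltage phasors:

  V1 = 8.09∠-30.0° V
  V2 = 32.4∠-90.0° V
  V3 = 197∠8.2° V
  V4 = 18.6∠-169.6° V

Step 1 — Convert each phasor to rectangular form:
  V1 = 8.09·(cos(-30.0°) + j·sin(-30.0°)) = 7.006 - j4.045 V
  V2 = 32.4·(cos(-90.0°) + j·sin(-90.0°)) = 0 - j32.4 V
  V3 = 197·(cos(8.2°) + j·sin(8.2°)) = 195 + j28.1 V
  V4 = 18.6·(cos(-169.6°) + j·sin(-169.6°)) = -18.29 - j3.358 V
Step 2 — Sum components: V_total = 183.7 - j11.7 V.
Step 3 — Convert to polar: |V_total| = 184.1 V, ∠V_total = -3.6°.

V_total = 184.1∠-3.6° V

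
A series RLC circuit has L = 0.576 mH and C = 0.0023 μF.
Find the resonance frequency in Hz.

Step 1 — Resonance condition Im(Z)=0 gives ω₀ = 1/√(LC).
Step 2 — ω₀ = 1/√(0.000576·2.3e-09) = 8.688e+05 rad/s.
Step 3 — f₀ = ω₀/(2π) = 1.383e+05 Hz.

f₀ = 1.383e+05 Hz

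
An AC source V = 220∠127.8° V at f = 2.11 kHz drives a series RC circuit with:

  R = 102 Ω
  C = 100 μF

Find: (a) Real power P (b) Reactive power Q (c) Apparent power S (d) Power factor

Step 1 — Angular frequency: ω = 2π·f = 2π·2110 = 1.326e+04 rad/s.
Step 2 — Component impedances:
  R: Z = R = 102 Ω
  C: Z = 1/(jωC) = -j/(ω·C) = 0 - j0.7543 Ω
Step 3 — Series combination: Z_total = R + C = 102 - j0.7543 Ω = 102∠-0.4° Ω.
Step 4 — Source phasor: V = 220∠127.8° V = -134.8 + j173.8 V.
Step 5 — Current: I = V / Z = -1.334 + j1.694 A = 2.157∠128.2° A.
Step 6 — Complex power: S = V·I* = 474.5 - j3.509 VA.
Step 7 — Real power: P = Re(S) = 474.5 W.
Step 8 — Reactive power: Q = Im(S) = -3.509 VAR.
Step 9 — Apparent power: |S| = 474.5 VA.
Step 10 — Power factor: PF = P/|S| = 1 (leading).

(a) P = 474.5 W  (b) Q = -3.509 VAR  (c) S = 474.5 VA  (d) PF = 1 (leading)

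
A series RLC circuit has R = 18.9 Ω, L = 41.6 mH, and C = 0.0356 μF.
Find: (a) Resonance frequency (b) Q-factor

Step 1 — Resonance condition Im(Z)=0 gives ω₀ = 1/√(LC).
Step 2 — ω₀ = 1/√(0.0416·3.56e-08) = 2.599e+04 rad/s.
Step 3 — f₀ = ω₀/(2π) = 4136 Hz.
Step 4 — Series Q: Q = ω₀L/R = 2.599e+04·0.0416/18.9 = 57.2.

(a) f₀ = 4136 Hz  (b) Q = 57.2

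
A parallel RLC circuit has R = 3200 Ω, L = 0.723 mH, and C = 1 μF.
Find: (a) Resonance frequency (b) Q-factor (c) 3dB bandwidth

Step 1 — Resonance: ω₀ = 1/√(LC) = 1/√(0.000723·1e-06) = 3.719e+04 rad/s.
Step 2 — f₀ = ω₀/(2π) = 5919 Hz.
Step 3 — Parallel Q: Q = R/(ω₀L) = 3200/(3.719e+04·0.000723) = 119.
Step 4 — Bandwidth: Δω = ω₀/Q = 312.5 rad/s; BW = Δω/(2π) = 49.74 Hz.

(a) f₀ = 5919 Hz  (b) Q = 119  (c) BW = 49.74 Hz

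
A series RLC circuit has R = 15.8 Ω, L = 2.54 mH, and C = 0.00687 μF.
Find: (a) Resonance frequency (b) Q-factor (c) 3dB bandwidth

Step 1 — Resonance condition Im(Z)=0 gives ω₀ = 1/√(LC).
Step 2 — ω₀ = 1/√(0.00254·6.87e-09) = 2.394e+05 rad/s.
Step 3 — f₀ = ω₀/(2π) = 3.81e+04 Hz.
Step 4 — Series Q: Q = ω₀L/R = 2.394e+05·0.00254/15.8 = 38.48.
Step 5 — 3dB bandwidth: Δω = ω₀/Q = 6220 rad/s; BW = Δω/(2π) = 990 Hz.

(a) f₀ = 3.81e+04 Hz  (b) Q = 38.48  (c) BW = 990 Hz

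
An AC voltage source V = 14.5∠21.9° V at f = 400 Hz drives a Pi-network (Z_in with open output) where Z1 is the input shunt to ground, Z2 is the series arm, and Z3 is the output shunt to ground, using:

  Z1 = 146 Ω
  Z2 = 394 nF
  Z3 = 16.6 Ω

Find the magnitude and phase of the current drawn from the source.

Step 1 — Angular frequency: ω = 2π·f = 2π·400 = 2513 rad/s.
Step 2 — Component impedances:
  Z1: Z = R = 146 Ω
  Z2: Z = 1/(jωC) = -j/(ω·C) = 0 - j1010 Ω
  Z3: Z = R = 16.6 Ω
Step 3 — With open output, the series arm Z2 and the output shunt Z3 appear in series to ground: Z2 + Z3 = 16.6 - j1010 Ω.
Step 4 — Parallel with input shunt Z1: Z_in = Z1 || (Z2 + Z3) = 142.7 - j20.57 Ω = 144.2∠-8.2° Ω.
Step 5 — Source phasor: V = 14.5∠21.9° V = 13.45 + j5.408 V.
Step 6 — Ohm's law: I = V / Z_total = (13.45 + j5.408) / (142.7 - j20.57) = 0.08701 + j0.05045 A.
Step 7 — Convert to polar: |I| = 0.1006 A, ∠I = 30.1°.

I = 0.1006∠30.1° A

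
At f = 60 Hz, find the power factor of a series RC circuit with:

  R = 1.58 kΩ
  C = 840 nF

Step 1 — Angular frequency: ω = 2π·f = 2π·60 = 377 rad/s.
Step 2 — Component impedances:
  R: Z = R = 1580 Ω
  C: Z = 1/(jωC) = -j/(ω·C) = 0 - j3158 Ω
Step 3 — Series combination: Z_total = R + C = 1580 - j3158 Ω = 3531∠-63.4° Ω.
Step 4 — Power factor: PF = cos(φ) = Re(Z)/|Z| = 1580/3531 = 0.4475.
Step 5 — Type: Im(Z) = -3158 ⇒ leading (phase φ = -63.4°).

PF = 0.4475 (leading, φ = -63.4°)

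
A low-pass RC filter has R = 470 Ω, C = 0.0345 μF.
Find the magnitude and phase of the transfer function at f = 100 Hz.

Step 1 — Angular frequency: ω = 2π·100 = 628.3 rad/s.
Step 2 — Transfer function: H(jω) = 1/(1 + jωRC).
Step 3 — Denominator: 1 + jωRC = 1 + j·628.3·470·3.45e-08 = 1 + j0.01019.
Step 4 — H = 0.9999 - j0.01019.
Step 5 — Magnitude: |H| = 0.9999 (-0.0 dB); phase: φ = -0.6°.

|H| = 0.9999 (-0.0 dB), φ = -0.6°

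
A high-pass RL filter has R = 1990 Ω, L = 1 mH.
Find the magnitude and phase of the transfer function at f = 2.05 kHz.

Step 1 — Angular frequency: ω = 2π·2050 = 1.288e+04 rad/s.
Step 2 — Transfer function: H(jω) = jωL/(R + jωL).
Step 3 — Numerator jωL = j·12.88; denominator R + jωL = 1990 + j12.88.
Step 4 — H = 4.189e-05 + j0.006472.
Step 5 — Magnitude: |H| = 0.006472 (-43.8 dB); phase: φ = 89.6°.

|H| = 0.006472 (-43.8 dB), φ = 89.6°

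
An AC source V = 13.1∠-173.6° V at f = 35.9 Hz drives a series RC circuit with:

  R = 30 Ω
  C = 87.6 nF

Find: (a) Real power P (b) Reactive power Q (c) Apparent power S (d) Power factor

Step 1 — Angular frequency: ω = 2π·f = 2π·35.9 = 225.6 rad/s.
Step 2 — Component impedances:
  R: Z = R = 30 Ω
  C: Z = 1/(jωC) = -j/(ω·C) = 0 - j5.061e+04 Ω
Step 3 — Series combination: Z_total = R + C = 30 - j5.061e+04 Ω = 5.061e+04∠-90.0° Ω.
Step 4 — Source phasor: V = 13.1∠-173.6° V = -13.02 - j1.46 V.
Step 5 — Current: I = V / Z = 2.87e-05 - j0.0002573 A = 0.0002589∠-83.6° A.
Step 6 — Complex power: S = V·I* = 2.01e-06 - j0.003391 VA.
Step 7 — Real power: P = Re(S) = 2.01e-06 W.
Step 8 — Reactive power: Q = Im(S) = -0.003391 VAR.
Step 9 — Apparent power: |S| = 0.003391 VA.
Step 10 — Power factor: PF = P/|S| = 0.0005928 (leading).

(a) P = 2.01e-06 W  (b) Q = -0.003391 VAR  (c) S = 0.003391 VA  (d) PF = 0.0005928 (leading)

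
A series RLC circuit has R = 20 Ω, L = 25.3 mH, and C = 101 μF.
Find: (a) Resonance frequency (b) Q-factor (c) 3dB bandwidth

Step 1 — Resonance condition Im(Z)=0 gives ω₀ = 1/√(LC).
Step 2 — ω₀ = 1/√(0.0253·0.000101) = 625.6 rad/s.
Step 3 — f₀ = ω₀/(2π) = 99.56 Hz.
Step 4 — Series Q: Q = ω₀L/R = 625.6·0.0253/20 = 0.7914.
Step 5 — 3dB bandwidth: Δω = ω₀/Q = 790.5 rad/s; BW = Δω/(2π) = 125.8 Hz.

(a) f₀ = 99.56 Hz  (b) Q = 0.7914  (c) BW = 125.8 Hz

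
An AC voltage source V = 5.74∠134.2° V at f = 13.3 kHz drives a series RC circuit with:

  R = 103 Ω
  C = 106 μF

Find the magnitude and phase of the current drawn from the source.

Step 1 — Angular frequency: ω = 2π·f = 2π·1.33e+04 = 8.357e+04 rad/s.
Step 2 — Component impedances:
  R: Z = R = 103 Ω
  C: Z = 1/(jωC) = -j/(ω·C) = 0 - j0.1129 Ω
Step 3 — Series combination: Z_total = R + C = 103 - j0.1129 Ω = 103∠-0.1° Ω.
Step 4 — Source phasor: V = 5.74∠134.2° V = -4.002 + j4.115 V.
Step 5 — Ohm's law: I = V / Z_total = (-4.002 + j4.115) / (103 - j0.1129) = -0.0389 + j0.03991 A.
Step 6 — Convert to polar: |I| = 0.05573 A, ∠I = 134.3°.

I = 0.05573∠134.3° A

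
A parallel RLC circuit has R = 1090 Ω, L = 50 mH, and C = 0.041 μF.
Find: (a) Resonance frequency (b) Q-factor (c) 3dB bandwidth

Step 1 — Resonance: ω₀ = 1/√(LC) = 1/√(0.05·4.1e-08) = 2.209e+04 rad/s.
Step 2 — f₀ = ω₀/(2π) = 3515 Hz.
Step 3 — Parallel Q: Q = R/(ω₀L) = 1090/(2.209e+04·0.05) = 0.987.
Step 4 — Bandwidth: Δω = ω₀/Q = 2.238e+04 rad/s; BW = Δω/(2π) = 3561 Hz.

(a) f₀ = 3515 Hz  (b) Q = 0.987  (c) BW = 3561 Hz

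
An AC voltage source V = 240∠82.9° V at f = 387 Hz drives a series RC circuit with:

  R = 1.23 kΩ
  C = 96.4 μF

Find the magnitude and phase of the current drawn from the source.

Step 1 — Angular frequency: ω = 2π·f = 2π·387 = 2432 rad/s.
Step 2 — Component impedances:
  R: Z = R = 1230 Ω
  C: Z = 1/(jωC) = -j/(ω·C) = 0 - j4.266 Ω
Step 3 — Series combination: Z_total = R + C = 1230 - j4.266 Ω = 1230∠-0.2° Ω.
Step 4 — Source phasor: V = 240∠82.9° V = 29.66 + j238.2 V.
Step 5 — Ohm's law: I = V / Z_total = (29.66 + j238.2) / (1230 - j4.266) = 0.02345 + j0.1937 A.
Step 6 — Convert to polar: |I| = 0.1951 A, ∠I = 83.1°.

I = 0.1951∠83.1° A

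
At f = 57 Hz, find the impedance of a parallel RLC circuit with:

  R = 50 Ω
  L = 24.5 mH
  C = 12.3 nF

Step 1 — Angular frequency: ω = 2π·f = 2π·57 = 358.1 rad/s.
Step 2 — Component impedances:
  R: Z = R = 50 Ω
  L: Z = jωL = j·358.1·0.0245 = 0 + j8.774 Ω
  C: Z = 1/(jωC) = -j/(ω·C) = 0 - j2.27e+05 Ω
Step 3 — Parallel combination: 1/Z_total = 1/R + 1/L + 1/C; Z_total = 1.494 + j8.513 Ω = 8.643∠80.0° Ω.

Z = 1.494 + j8.513 Ω = 8.643∠80.0° Ω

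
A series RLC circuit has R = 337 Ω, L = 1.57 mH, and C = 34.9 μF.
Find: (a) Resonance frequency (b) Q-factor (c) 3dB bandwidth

Step 1 — Resonance condition Im(Z)=0 gives ω₀ = 1/√(LC).
Step 2 — ω₀ = 1/√(0.00157·3.49e-05) = 4272 rad/s.
Step 3 — f₀ = ω₀/(2π) = 679.9 Hz.
Step 4 — Series Q: Q = ω₀L/R = 4272·0.00157/337 = 0.0199.
Step 5 — 3dB bandwidth: Δω = ω₀/Q = 2.146e+05 rad/s; BW = Δω/(2π) = 3.416e+04 Hz.

(a) f₀ = 679.9 Hz  (b) Q = 0.0199  (c) BW = 3.416e+04 Hz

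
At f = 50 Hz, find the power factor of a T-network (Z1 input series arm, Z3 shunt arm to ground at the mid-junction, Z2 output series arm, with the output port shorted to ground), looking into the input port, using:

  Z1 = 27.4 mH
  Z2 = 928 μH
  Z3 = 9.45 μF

Step 1 — Angular frequency: ω = 2π·f = 2π·50 = 314.2 rad/s.
Step 2 — Component impedances:
  Z1: Z = jωL = j·314.2·0.0274 = 0 + j8.608 Ω
  Z2: Z = jωL = j·314.2·0.000928 = 0 + j0.2915 Ω
  Z3: Z = 1/(jωC) = -j/(ω·C) = 0 - j336.8 Ω
Step 3 — With the output port shorted to ground, the output series arm Z2 runs from the junction to ground; the shunt arm Z3 also runs from the junction to ground. They appear in parallel: Z3 || Z2 = 0 + j0.2918 Ω.
Step 4 — Series with input arm Z1: Z_in = Z1 + (Z3 || Z2) = 0 + j8.9 Ω = 8.9∠90.0° Ω.
Step 5 — Power factor: PF = cos(φ) = Re(Z)/|Z| = 0/8.9 = 0.
Step 6 — Type: Im(Z) = 8.9 ⇒ lagging (phase φ = 90.0°).

PF = 0 (lagging, φ = 90.0°)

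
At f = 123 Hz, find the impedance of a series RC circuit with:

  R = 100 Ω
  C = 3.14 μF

Step 1 — Angular frequency: ω = 2π·f = 2π·123 = 772.8 rad/s.
Step 2 — Component impedances:
  R: Z = R = 100 Ω
  C: Z = 1/(jωC) = -j/(ω·C) = 0 - j412.1 Ω
Step 3 — Series combination: Z_total = R + C = 100 - j412.1 Ω = 424∠-76.4° Ω.

Z = 100 - j412.1 Ω = 424∠-76.4° Ω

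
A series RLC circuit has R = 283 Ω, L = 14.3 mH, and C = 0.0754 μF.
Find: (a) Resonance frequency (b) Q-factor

Step 1 — Resonance condition Im(Z)=0 gives ω₀ = 1/√(LC).
Step 2 — ω₀ = 1/√(0.0143·7.54e-08) = 3.045e+04 rad/s.
Step 3 — f₀ = ω₀/(2π) = 4847 Hz.
Step 4 — Series Q: Q = ω₀L/R = 3.045e+04·0.0143/283 = 1.539.

(a) f₀ = 4847 Hz  (b) Q = 1.539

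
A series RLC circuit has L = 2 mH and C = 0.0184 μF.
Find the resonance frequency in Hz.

Step 1 — Resonance condition Im(Z)=0 gives ω₀ = 1/√(LC).
Step 2 — ω₀ = 1/√(0.002·1.84e-08) = 1.648e+05 rad/s.
Step 3 — f₀ = ω₀/(2π) = 2.624e+04 Hz.

f₀ = 2.624e+04 Hz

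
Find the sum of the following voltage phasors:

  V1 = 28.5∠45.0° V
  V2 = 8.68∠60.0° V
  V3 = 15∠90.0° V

Step 1 — Convert each phasor to rectangular form:
  V1 = 28.5·(cos(45.0°) + j·sin(45.0°)) = 20.15 + j20.15 V
  V2 = 8.68·(cos(60.0°) + j·sin(60.0°)) = 4.34 + j7.517 V
  V3 = 15·(cos(90.0°) + j·sin(90.0°)) = 0 + j15 V
Step 2 — Sum components: V_total = 24.49 + j42.67 V.
Step 3 — Convert to polar: |V_total| = 49.2 V, ∠V_total = 60.1°.

V_total = 49.2∠60.1° V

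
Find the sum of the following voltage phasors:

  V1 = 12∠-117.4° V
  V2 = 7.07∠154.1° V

Step 1 — Convert each phasor to rectangular form:
  V1 = 12·(cos(-117.4°) + j·sin(-117.4°)) = -5.522 - j10.65 V
  V2 = 7.07·(cos(154.1°) + j·sin(154.1°)) = -6.36 + j3.088 V
Step 2 — Sum components: V_total = -11.88 - j7.566 V.
Step 3 — Convert to polar: |V_total| = 14.09 V, ∠V_total = -147.5°.

V_total = 14.09∠-147.5° V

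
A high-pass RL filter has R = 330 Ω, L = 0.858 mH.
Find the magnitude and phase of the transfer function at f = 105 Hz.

Step 1 — Angular frequency: ω = 2π·105 = 659.7 rad/s.
Step 2 — Transfer function: H(jω) = jωL/(R + jωL).
Step 3 — Numerator jωL = j·0.5661; denominator R + jωL = 330 + j0.5661.
Step 4 — H = 2.942e-06 + j0.001715.
Step 5 — Magnitude: |H| = 0.001715 (-55.3 dB); phase: φ = 89.9°.

|H| = 0.001715 (-55.3 dB), φ = 89.9°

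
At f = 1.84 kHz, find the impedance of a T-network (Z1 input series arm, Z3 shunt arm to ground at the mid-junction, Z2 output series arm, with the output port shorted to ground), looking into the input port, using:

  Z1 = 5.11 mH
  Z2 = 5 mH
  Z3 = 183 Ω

Step 1 — Angular frequency: ω = 2π·f = 2π·1840 = 1.156e+04 rad/s.
Step 2 — Component impedances:
  Z1: Z = jωL = j·1.156e+04·0.00511 = 0 + j59.08 Ω
  Z2: Z = jωL = j·1.156e+04·0.005 = 0 + j57.81 Ω
  Z3: Z = R = 183 Ω
Step 3 — With the output port shorted to ground, the output series arm Z2 runs from the junction to ground; the shunt arm Z3 also runs from the junction to ground. They appear in parallel: Z3 || Z2 = 16.6 + j52.56 Ω.
Step 4 — Series with input arm Z1: Z_in = Z1 + (Z3 || Z2) = 16.6 + j111.6 Ω = 112.9∠81.5° Ω.

Z = 16.6 + j111.6 Ω = 112.9∠81.5° Ω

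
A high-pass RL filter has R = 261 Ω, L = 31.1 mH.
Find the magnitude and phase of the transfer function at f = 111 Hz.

Step 1 — Angular frequency: ω = 2π·111 = 697.4 rad/s.
Step 2 — Transfer function: H(jω) = jωL/(R + jωL).
Step 3 — Numerator jωL = j·21.69; denominator R + jωL = 261 + j21.69.
Step 4 — H = 0.006859 + j0.08253.
Step 5 — Magnitude: |H| = 0.08282 (-21.6 dB); phase: φ = 85.2°.

|H| = 0.08282 (-21.6 dB), φ = 85.2°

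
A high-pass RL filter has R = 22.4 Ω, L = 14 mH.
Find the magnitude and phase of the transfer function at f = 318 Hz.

Step 1 — Angular frequency: ω = 2π·318 = 1998 rad/s.
Step 2 — Transfer function: H(jω) = jωL/(R + jωL).
Step 3 — Numerator jωL = j·27.97; denominator R + jωL = 22.4 + j27.97.
Step 4 — H = 0.6093 + j0.4879.
Step 5 — Magnitude: |H| = 0.7806 (-2.2 dB); phase: φ = 38.7°.

|H| = 0.7806 (-2.2 dB), φ = 38.7°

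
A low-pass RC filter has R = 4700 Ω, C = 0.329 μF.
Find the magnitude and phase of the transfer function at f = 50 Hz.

Step 1 — Angular frequency: ω = 2π·50 = 314.2 rad/s.
Step 2 — Transfer function: H(jω) = 1/(1 + jωRC).
Step 3 — Denominator: 1 + jωRC = 1 + j·314.2·4700·3.29e-07 = 1 + j0.4858.
Step 4 — H = 0.8091 - j0.393.
Step 5 — Magnitude: |H| = 0.8995 (-0.9 dB); phase: φ = -25.9°.

|H| = 0.8995 (-0.9 dB), φ = -25.9°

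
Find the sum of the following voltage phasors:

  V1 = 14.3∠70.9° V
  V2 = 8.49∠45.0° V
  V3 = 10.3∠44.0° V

Step 1 — Convert each phasor to rectangular form:
  V1 = 14.3·(cos(70.9°) + j·sin(70.9°)) = 4.679 + j13.51 V
  V2 = 8.49·(cos(45.0°) + j·sin(45.0°)) = 6.003 + j6.003 V
  V3 = 10.3·(cos(44.0°) + j·sin(44.0°)) = 7.409 + j7.155 V
Step 2 — Sum components: V_total = 18.09 + j26.67 V.
Step 3 — Convert to polar: |V_total| = 32.23 V, ∠V_total = 55.8°.

V_total = 32.23∠55.8° V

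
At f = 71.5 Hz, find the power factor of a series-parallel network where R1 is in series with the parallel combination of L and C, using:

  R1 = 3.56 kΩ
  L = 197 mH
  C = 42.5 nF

Step 1 — Angular frequency: ω = 2π·f = 2π·71.5 = 449.2 rad/s.
Step 2 — Component impedances:
  R1: Z = R = 3560 Ω
  L: Z = jωL = j·449.2·0.197 = 0 + j88.5 Ω
  C: Z = 1/(jωC) = -j/(ω·C) = 0 - j5.238e+04 Ω
Step 3 — Parallel branch: L || C = 1/(1/L + 1/C) = 0 + j88.65 Ω.
Step 4 — Series with R1: Z_total = R1 + (L || C) = 3560 + j88.65 Ω = 3561∠1.4° Ω.
Step 5 — Power factor: PF = cos(φ) = Re(Z)/|Z| = 3560/3561 = 0.9997.
Step 6 — Type: Im(Z) = 88.65 ⇒ lagging (phase φ = 1.4°).

PF = 0.9997 (lagging, φ = 1.4°)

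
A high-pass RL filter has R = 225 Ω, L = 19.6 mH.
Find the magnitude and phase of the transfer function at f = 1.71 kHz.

Step 1 — Angular frequency: ω = 2π·1710 = 1.074e+04 rad/s.
Step 2 — Transfer function: H(jω) = jωL/(R + jωL).
Step 3 — Numerator jωL = j·210.6; denominator R + jωL = 225 + j210.6.
Step 4 — H = 0.4669 + j0.4989.
Step 5 — Magnitude: |H| = 0.6833 (-3.3 dB); phase: φ = 46.9°.

|H| = 0.6833 (-3.3 dB), φ = 46.9°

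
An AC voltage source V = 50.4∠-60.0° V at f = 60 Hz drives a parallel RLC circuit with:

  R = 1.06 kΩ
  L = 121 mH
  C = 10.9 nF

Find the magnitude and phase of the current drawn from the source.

Step 1 — Angular frequency: ω = 2π·f = 2π·60 = 377 rad/s.
Step 2 — Component impedances:
  R: Z = R = 1060 Ω
  L: Z = jωL = j·377·0.121 = 0 + j45.62 Ω
  C: Z = 1/(jωC) = -j/(ω·C) = 0 - j2.434e+05 Ω
Step 3 — Parallel combination: 1/Z_total = 1/R + 1/L + 1/C; Z_total = 1.96 + j45.54 Ω = 45.58∠87.5° Ω.
Step 4 — Source phasor: V = 50.4∠-60.0° V = 25.2 - j43.65 V.
Step 5 — Ohm's law: I = V / Z_total = (25.2 - j43.65) / (1.96 + j45.54) = -0.9329 - j0.5935 A.
Step 6 — Convert to polar: |I| = 1.106 A, ∠I = -147.5°.

I = 1.106∠-147.5° A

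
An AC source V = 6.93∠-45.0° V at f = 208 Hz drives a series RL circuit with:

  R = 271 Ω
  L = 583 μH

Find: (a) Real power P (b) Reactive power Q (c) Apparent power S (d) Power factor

Step 1 — Angular frequency: ω = 2π·f = 2π·208 = 1307 rad/s.
Step 2 — Component impedances:
  R: Z = R = 271 Ω
  L: Z = jωL = j·1307·0.000583 = 0 + j0.7619 Ω
Step 3 — Series combination: Z_total = R + L = 271 + j0.7619 Ω = 271∠0.2° Ω.
Step 4 — Source phasor: V = 6.93∠-45.0° V = 4.9 - j4.9 V.
Step 5 — Current: I = V / Z = 0.01803 - j0.01813 A = 0.02557∠-45.2° A.
Step 6 — Complex power: S = V·I* = 0.1772 + j0.0004982 VA.
Step 7 — Real power: P = Re(S) = 0.1772 W.
Step 8 — Reactive power: Q = Im(S) = 0.0004982 VAR.
Step 9 — Apparent power: |S| = 0.1772 VA.
Step 10 — Power factor: PF = P/|S| = 1 (lagging).

(a) P = 0.1772 W  (b) Q = 0.0004982 VAR  (c) S = 0.1772 VA  (d) PF = 1 (lagging)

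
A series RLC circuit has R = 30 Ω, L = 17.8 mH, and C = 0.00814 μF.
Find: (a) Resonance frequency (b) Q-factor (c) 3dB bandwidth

Step 1 — Resonance: ω₀ = 1/√(LC) = 1/√(0.0178·8.14e-09) = 8.308e+04 rad/s.
Step 2 — f₀ = ω₀/(2π) = 1.322e+04 Hz.
Step 3 — Series Q: Q = ω₀L/R = 8.308e+04·0.0178/30 = 49.29.
Step 4 — Bandwidth: Δω = ω₀/Q = 1685 rad/s; BW = Δω/(2π) = 268.2 Hz.

(a) f₀ = 1.322e+04 Hz  (b) Q = 49.29  (c) BW = 268.2 Hz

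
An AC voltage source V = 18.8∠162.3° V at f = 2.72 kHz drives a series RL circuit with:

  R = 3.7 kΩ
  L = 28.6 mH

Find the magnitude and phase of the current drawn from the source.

Step 1 — Angular frequency: ω = 2π·f = 2π·2720 = 1.709e+04 rad/s.
Step 2 — Component impedances:
  R: Z = R = 3700 Ω
  L: Z = jωL = j·1.709e+04·0.0286 = 0 + j488.8 Ω
Step 3 — Series combination: Z_total = R + L = 3700 + j488.8 Ω = 3732∠7.5° Ω.
Step 4 — Source phasor: V = 18.8∠162.3° V = -17.91 + j5.716 V.
Step 5 — Ohm's law: I = V / Z_total = (-17.91 + j5.716) / (3700 + j488.8) = -0.004557 + j0.002147 A.
Step 6 — Convert to polar: |I| = 0.005037 A, ∠I = 154.8°.

I = 0.005037∠154.8° A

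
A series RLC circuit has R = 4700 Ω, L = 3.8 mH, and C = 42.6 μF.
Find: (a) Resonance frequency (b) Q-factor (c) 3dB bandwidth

Step 1 — Resonance condition Im(Z)=0 gives ω₀ = 1/√(LC).
Step 2 — ω₀ = 1/√(0.0038·4.26e-05) = 2485 rad/s.
Step 3 — f₀ = ω₀/(2π) = 395.6 Hz.
Step 4 — Series Q: Q = ω₀L/R = 2485·0.0038/4700 = 0.00201.
Step 5 — 3dB bandwidth: Δω = ω₀/Q = 1.237e+06 rad/s; BW = Δω/(2π) = 1.968e+05 Hz.

(a) f₀ = 395.6 Hz  (b) Q = 0.00201  (c) BW = 1.968e+05 Hz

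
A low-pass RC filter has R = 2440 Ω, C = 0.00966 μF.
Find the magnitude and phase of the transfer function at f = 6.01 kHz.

Step 1 — Angular frequency: ω = 2π·6010 = 3.776e+04 rad/s.
Step 2 — Transfer function: H(jω) = 1/(1 + jωRC).
Step 3 — Denominator: 1 + jωRC = 1 + j·3.776e+04·2440·9.66e-09 = 1 + j0.8901.
Step 4 — H = 0.558 - j0.4966.
Step 5 — Magnitude: |H| = 0.747 (-2.5 dB); phase: φ = -41.7°.

|H| = 0.747 (-2.5 dB), φ = -41.7°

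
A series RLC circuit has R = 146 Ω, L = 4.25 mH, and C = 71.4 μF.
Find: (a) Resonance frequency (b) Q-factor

Step 1 — Resonance condition Im(Z)=0 gives ω₀ = 1/√(LC).
Step 2 — ω₀ = 1/√(0.00425·7.14e-05) = 1815 rad/s.
Step 3 — f₀ = ω₀/(2π) = 288.9 Hz.
Step 4 — Series Q: Q = ω₀L/R = 1815·0.00425/146 = 0.05284.

(a) f₀ = 288.9 Hz  (b) Q = 0.05284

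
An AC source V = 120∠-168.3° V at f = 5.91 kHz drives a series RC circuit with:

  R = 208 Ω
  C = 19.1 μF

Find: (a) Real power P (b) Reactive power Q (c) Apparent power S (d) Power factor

Step 1 — Angular frequency: ω = 2π·f = 2π·5910 = 3.713e+04 rad/s.
Step 2 — Component impedances:
  R: Z = R = 208 Ω
  C: Z = 1/(jωC) = -j/(ω·C) = 0 - j1.41 Ω
Step 3 — Series combination: Z_total = R + C = 208 - j1.41 Ω = 208∠-0.4° Ω.
Step 4 — Source phasor: V = 120∠-168.3° V = -117.5 - j24.33 V.
Step 5 — Current: I = V / Z = -0.5641 - j0.1208 A = 0.5769∠-167.9° A.
Step 6 — Complex power: S = V·I* = 69.23 - j0.4693 VA.
Step 7 — Real power: P = Re(S) = 69.23 W.
Step 8 — Reactive power: Q = Im(S) = -0.4693 VAR.
Step 9 — Apparent power: |S| = 69.23 VA.
Step 10 — Power factor: PF = P/|S| = 1 (leading).

(a) P = 69.23 W  (b) Q = -0.4693 VAR  (c) S = 69.23 VA  (d) PF = 1 (leading)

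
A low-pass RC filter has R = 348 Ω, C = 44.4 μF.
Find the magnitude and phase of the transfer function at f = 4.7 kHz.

Step 1 — Angular frequency: ω = 2π·4700 = 2.953e+04 rad/s.
Step 2 — Transfer function: H(jω) = 1/(1 + jωRC).
Step 3 — Denominator: 1 + jωRC = 1 + j·2.953e+04·348·4.44e-05 = 1 + j456.3.
Step 4 — H = 4.803e-06 - j0.002192.
Step 5 — Magnitude: |H| = 0.002192 (-53.2 dB); phase: φ = -89.9°.

|H| = 0.002192 (-53.2 dB), φ = -89.9°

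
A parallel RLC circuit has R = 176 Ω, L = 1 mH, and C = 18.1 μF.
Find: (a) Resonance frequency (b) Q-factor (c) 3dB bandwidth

Step 1 — Resonance: ω₀ = 1/√(LC) = 1/√(0.001·1.81e-05) = 7433 rad/s.
Step 2 — f₀ = ω₀/(2π) = 1183 Hz.
Step 3 — Parallel Q: Q = R/(ω₀L) = 176/(7433·0.001) = 23.68.
Step 4 — Bandwidth: Δω = ω₀/Q = 313.9 rad/s; BW = Δω/(2π) = 49.96 Hz.

(a) f₀ = 1183 Hz  (b) Q = 23.68  (c) BW = 49.96 Hz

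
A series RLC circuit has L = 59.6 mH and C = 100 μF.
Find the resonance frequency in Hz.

Step 1 — Resonance condition Im(Z)=0 gives ω₀ = 1/√(LC).
Step 2 — ω₀ = 1/√(0.0596·0.0001) = 409.6 rad/s.
Step 3 — f₀ = ω₀/(2π) = 65.19 Hz.

f₀ = 65.19 Hz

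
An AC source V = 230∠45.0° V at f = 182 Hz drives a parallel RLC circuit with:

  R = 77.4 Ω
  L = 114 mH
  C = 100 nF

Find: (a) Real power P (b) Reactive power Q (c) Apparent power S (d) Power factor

Step 1 — Angular frequency: ω = 2π·f = 2π·182 = 1144 rad/s.
Step 2 — Component impedances:
  R: Z = R = 77.4 Ω
  L: Z = jωL = j·1144·0.114 = 0 + j130.4 Ω
  C: Z = 1/(jωC) = -j/(ω·C) = 0 - j8745 Ω
Step 3 — Parallel combination: 1/Z_total = 1/R + 1/L + 1/C; Z_total = 57.67 + j33.73 Ω = 66.81∠30.3° Ω.
Step 4 — Source phasor: V = 230∠45.0° V = 162.6 + j162.6 V.
Step 5 — Current: I = V / Z = 3.33 + j0.8723 A = 3.443∠14.7° A.
Step 6 — Complex power: S = V·I* = 683.5 + j399.7 VA.
Step 7 — Real power: P = Re(S) = 683.5 W.
Step 8 — Reactive power: Q = Im(S) = 399.7 VAR.
Step 9 — Apparent power: |S| = 791.8 VA.
Step 10 — Power factor: PF = P/|S| = 0.8632 (lagging).

(a) P = 683.5 W  (b) Q = 399.7 VAR  (c) S = 791.8 VA  (d) PF = 0.8632 (lagging)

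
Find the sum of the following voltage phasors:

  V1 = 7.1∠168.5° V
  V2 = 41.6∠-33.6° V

Step 1 — Convert each phasor to rectangular form:
  V1 = 7.1·(cos(168.5°) + j·sin(168.5°)) = -6.957 + j1.416 V
  V2 = 41.6·(cos(-33.6°) + j·sin(-33.6°)) = 34.65 - j23.02 V
Step 2 — Sum components: V_total = 27.69 - j21.61 V.
Step 3 — Convert to polar: |V_total| = 35.12 V, ∠V_total = -38.0°.

V_total = 35.12∠-38.0° V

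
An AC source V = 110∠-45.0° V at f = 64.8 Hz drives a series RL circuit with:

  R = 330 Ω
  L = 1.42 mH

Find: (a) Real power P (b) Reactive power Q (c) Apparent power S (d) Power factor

Step 1 — Angular frequency: ω = 2π·f = 2π·64.8 = 407.2 rad/s.
Step 2 — Component impedances:
  R: Z = R = 330 Ω
  L: Z = jωL = j·407.2·0.00142 = 0 + j0.5782 Ω
Step 3 — Series combination: Z_total = R + L = 330 + j0.5782 Ω = 330∠0.1° Ω.
Step 4 — Source phasor: V = 110∠-45.0° V = 77.78 - j77.78 V.
Step 5 — Current: I = V / Z = 0.2353 - j0.2361 A = 0.3333∠-45.1° A.
Step 6 — Complex power: S = V·I* = 36.67 + j0.06424 VA.
Step 7 — Real power: P = Re(S) = 36.67 W.
Step 8 — Reactive power: Q = Im(S) = 0.06424 VAR.
Step 9 — Apparent power: |S| = 36.67 VA.
Step 10 — Power factor: PF = P/|S| = 1 (lagging).

(a) P = 36.67 W  (b) Q = 0.06424 VAR  (c) S = 36.67 VA  (d) PF = 1 (lagging)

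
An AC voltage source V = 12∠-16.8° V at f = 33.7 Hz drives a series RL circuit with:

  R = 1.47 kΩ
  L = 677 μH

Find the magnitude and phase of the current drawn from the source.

Step 1 — Angular frequency: ω = 2π·f = 2π·33.7 = 211.7 rad/s.
Step 2 — Component impedances:
  R: Z = R = 1470 Ω
  L: Z = jωL = j·211.7·0.000677 = 0 + j0.1434 Ω
Step 3 — Series combination: Z_total = R + L = 1470 + j0.1434 Ω = 1470∠0.0° Ω.
Step 4 — Source phasor: V = 12∠-16.8° V = 11.49 - j3.468 V.
Step 5 — Ohm's law: I = V / Z_total = (11.49 - j3.468) / (1470 + j0.1434) = 0.007815 - j0.00236 A.
Step 6 — Convert to polar: |I| = 0.008163 A, ∠I = -16.8°.

I = 0.008163∠-16.8° A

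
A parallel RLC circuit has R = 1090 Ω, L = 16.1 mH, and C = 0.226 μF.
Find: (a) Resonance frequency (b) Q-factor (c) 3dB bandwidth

Step 1 — Resonance: ω₀ = 1/√(LC) = 1/√(0.0161·2.26e-07) = 1.658e+04 rad/s.
Step 2 — f₀ = ω₀/(2π) = 2638 Hz.
Step 3 — Parallel Q: Q = R/(ω₀L) = 1090/(1.658e+04·0.0161) = 4.084.
Step 4 — Bandwidth: Δω = ω₀/Q = 4059 rad/s; BW = Δω/(2π) = 646.1 Hz.

(a) f₀ = 2638 Hz  (b) Q = 4.084  (c) BW = 646.1 Hz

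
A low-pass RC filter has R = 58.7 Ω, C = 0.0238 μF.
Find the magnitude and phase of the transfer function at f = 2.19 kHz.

Step 1 — Angular frequency: ω = 2π·2190 = 1.376e+04 rad/s.
Step 2 — Transfer function: H(jω) = 1/(1 + jωRC).
Step 3 — Denominator: 1 + jωRC = 1 + j·1.376e+04·58.7·2.38e-08 = 1 + j0.01922.
Step 4 — H = 0.9996 - j0.01922.
Step 5 — Magnitude: |H| = 0.9998 (-0.0 dB); phase: φ = -1.1°.

|H| = 0.9998 (-0.0 dB), φ = -1.1°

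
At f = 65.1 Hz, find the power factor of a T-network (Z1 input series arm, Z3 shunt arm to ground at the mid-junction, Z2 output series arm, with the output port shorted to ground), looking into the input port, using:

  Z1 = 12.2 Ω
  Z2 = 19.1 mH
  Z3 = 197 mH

Step 1 — Angular frequency: ω = 2π·f = 2π·65.1 = 409 rad/s.
Step 2 — Component impedances:
  Z1: Z = R = 12.2 Ω
  Z2: Z = jωL = j·409·0.0191 = 0 + j7.813 Ω
  Z3: Z = jωL = j·409·0.197 = 0 + j80.58 Ω
Step 3 — With the output port shorted to ground, the output series arm Z2 runs from the junction to ground; the shunt arm Z3 also runs from the junction to ground. They appear in parallel: Z3 || Z2 = 0 + j7.122 Ω.
Step 4 — Series with input arm Z1: Z_in = Z1 + (Z3 || Z2) = 12.2 + j7.122 Ω = 14.13∠30.3° Ω.
Step 5 — Power factor: PF = cos(φ) = Re(Z)/|Z| = 12.2/14.127 = 0.8636.
Step 6 — Type: Im(Z) = 7.122 ⇒ lagging (phase φ = 30.3°).

PF = 0.8636 (lagging, φ = 30.3°)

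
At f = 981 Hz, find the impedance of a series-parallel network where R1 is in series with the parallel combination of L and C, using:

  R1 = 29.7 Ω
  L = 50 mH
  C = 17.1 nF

Step 1 — Angular frequency: ω = 2π·f = 2π·981 = 6164 rad/s.
Step 2 — Component impedances:
  R1: Z = R = 29.7 Ω
  L: Z = jωL = j·6164·0.05 = 0 + j308.2 Ω
  C: Z = 1/(jωC) = -j/(ω·C) = 0 - j9488 Ω
Step 3 — Parallel branch: L || C = 1/(1/L + 1/C) = 0 + j318.5 Ω.
Step 4 — Series with R1: Z_total = R1 + (L || C) = 29.7 + j318.5 Ω = 319.9∠84.7° Ω.

Z = 29.7 + j318.5 Ω = 319.9∠84.7° Ω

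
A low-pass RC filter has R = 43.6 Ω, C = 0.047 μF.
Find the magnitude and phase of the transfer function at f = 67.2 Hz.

Step 1 — Angular frequency: ω = 2π·67.2 = 422.2 rad/s.
Step 2 — Transfer function: H(jω) = 1/(1 + jωRC).
Step 3 — Denominator: 1 + jωRC = 1 + j·422.2·43.6·4.7e-08 = 1 + j0.0008652.
Step 4 — H = 1 - j0.0008652.
Step 5 — Magnitude: |H| = 1 (-0.0 dB); phase: φ = -0.0°.

|H| = 1 (-0.0 dB), φ = -0.0°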